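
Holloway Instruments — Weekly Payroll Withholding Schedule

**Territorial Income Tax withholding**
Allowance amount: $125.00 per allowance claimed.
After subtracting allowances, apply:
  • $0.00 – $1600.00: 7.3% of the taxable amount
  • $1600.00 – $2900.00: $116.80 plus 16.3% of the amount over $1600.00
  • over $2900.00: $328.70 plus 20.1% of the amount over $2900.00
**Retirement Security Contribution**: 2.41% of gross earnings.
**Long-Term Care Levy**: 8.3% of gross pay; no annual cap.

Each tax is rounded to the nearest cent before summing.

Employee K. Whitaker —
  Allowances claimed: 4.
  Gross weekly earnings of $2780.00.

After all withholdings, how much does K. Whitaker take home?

Territorial Income Tax: taxable = $2780.00 − 4×$125.00 = $2280.00
  $116.80 + 16.3% × ($2280.00 − $1600.00) = $116.80 + 16.3% × $680.00 = $227.64
Retirement Security Contribution: 2.41% × $2780.00 = $67.00
Long-Term Care Levy: 8.3% × $2780.00 = $230.74
Total withheld: $227.64 + $67.00 + $230.74 = $525.38
Net pay: $2780.00 − $525.38 = $2254.62

$2254.62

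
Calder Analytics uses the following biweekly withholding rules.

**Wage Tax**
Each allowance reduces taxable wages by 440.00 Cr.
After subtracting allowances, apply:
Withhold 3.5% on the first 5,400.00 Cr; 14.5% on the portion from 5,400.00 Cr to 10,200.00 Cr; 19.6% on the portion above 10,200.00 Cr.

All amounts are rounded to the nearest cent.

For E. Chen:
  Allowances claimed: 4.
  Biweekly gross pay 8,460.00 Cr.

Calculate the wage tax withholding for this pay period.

Wage Tax: taxable = 8,460.00 Cr − 4×440.00 Cr = 6,700.00 Cr
  189.00 Cr + 14.5% × (6,700.00 Cr − 5,400.00 Cr) = 189.00 Cr + 14.5% × 1,300.00 Cr = 377.50 Cr

377.50 Cr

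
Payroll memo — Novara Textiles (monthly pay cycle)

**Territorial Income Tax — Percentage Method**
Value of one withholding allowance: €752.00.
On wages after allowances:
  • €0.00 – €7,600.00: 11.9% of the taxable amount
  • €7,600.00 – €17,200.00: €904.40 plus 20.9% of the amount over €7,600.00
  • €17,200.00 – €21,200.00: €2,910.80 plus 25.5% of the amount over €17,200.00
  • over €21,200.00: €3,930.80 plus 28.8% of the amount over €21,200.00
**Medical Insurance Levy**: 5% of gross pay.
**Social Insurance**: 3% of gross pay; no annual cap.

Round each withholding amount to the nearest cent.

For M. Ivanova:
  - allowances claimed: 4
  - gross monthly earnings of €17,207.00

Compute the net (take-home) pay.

Territorial Income Tax: taxable = €17,207.00 − 4×€752.00 = €14,199.00
  €904.40 + 20.9% × (€14,199.00 − €7,600.00) = €904.40 + 20.9% × €6,599.00 = €2,283.59
Medical Insurance Levy: 5% × €17,207.00 = €860.35
Social Insurance: 3% × €17,207.00 = €516.21
Total withheld: €2,283.59 + €860.35 + €516.21 = €3,660.15
Net pay: €17,207.00 − €3,660.15 = €13,546.85

€13,546.85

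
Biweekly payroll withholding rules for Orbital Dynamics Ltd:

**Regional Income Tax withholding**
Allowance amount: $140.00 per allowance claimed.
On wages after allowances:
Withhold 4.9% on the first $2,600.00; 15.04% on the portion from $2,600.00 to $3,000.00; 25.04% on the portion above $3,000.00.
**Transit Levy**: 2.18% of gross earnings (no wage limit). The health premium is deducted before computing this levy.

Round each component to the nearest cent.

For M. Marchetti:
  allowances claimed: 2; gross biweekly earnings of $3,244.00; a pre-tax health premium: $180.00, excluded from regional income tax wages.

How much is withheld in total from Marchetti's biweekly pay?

$221.87

Regional Income Tax: taxable = $3,244.00 − $180.00 − 2×$140.00 = $2,784.00
  $127.40 + 15.04% × ($2,784.00 − $2,600.00) = $127.40 + 15.04% × $184.00 = $155.07
Transit Levy: 2.18% × $3,064.00 = $66.80
Total: $155.07 + $66.80 = $221.87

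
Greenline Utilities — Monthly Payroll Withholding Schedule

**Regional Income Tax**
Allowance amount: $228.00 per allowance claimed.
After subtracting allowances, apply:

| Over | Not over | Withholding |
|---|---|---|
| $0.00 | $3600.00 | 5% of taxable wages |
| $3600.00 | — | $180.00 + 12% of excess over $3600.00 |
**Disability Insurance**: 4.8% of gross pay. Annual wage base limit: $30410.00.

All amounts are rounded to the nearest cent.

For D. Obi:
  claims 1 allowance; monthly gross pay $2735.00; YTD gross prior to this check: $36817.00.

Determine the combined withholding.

$125.35

Regional Income Tax: taxable = $2735.00 − 1×$228.00 = $2507.00
  5% × $2507.00 = $125.35
Disability Insurance: YTD $36817.00 ≥ cap $30410.00 → $0.00
Total: $125.35 + $0.00 = $125.35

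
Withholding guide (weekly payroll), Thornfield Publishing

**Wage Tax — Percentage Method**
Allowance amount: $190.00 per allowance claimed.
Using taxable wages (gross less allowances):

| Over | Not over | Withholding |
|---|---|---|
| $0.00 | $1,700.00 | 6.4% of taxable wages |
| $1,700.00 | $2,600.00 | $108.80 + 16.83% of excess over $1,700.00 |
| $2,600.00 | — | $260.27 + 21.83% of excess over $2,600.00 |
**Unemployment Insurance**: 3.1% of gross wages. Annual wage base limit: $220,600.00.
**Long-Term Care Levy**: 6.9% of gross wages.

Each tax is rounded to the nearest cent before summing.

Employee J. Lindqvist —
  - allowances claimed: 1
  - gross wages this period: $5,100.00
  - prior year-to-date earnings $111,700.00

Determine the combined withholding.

$1,274.54

Wage Tax: taxable = $5,100.00 − 1×$190.00 = $4,910.00
  $260.27 + 21.83% × ($4,910.00 − $2,600.00) = $260.27 + 21.83% × $2,310.00 = $764.54
Unemployment Insurance: 3.1% × $5,100.00 = $158.10
Long-Term Care Levy: 6.9% × $5,100.00 = $351.90
Total: $764.54 + $158.10 + $351.90 = $1,274.54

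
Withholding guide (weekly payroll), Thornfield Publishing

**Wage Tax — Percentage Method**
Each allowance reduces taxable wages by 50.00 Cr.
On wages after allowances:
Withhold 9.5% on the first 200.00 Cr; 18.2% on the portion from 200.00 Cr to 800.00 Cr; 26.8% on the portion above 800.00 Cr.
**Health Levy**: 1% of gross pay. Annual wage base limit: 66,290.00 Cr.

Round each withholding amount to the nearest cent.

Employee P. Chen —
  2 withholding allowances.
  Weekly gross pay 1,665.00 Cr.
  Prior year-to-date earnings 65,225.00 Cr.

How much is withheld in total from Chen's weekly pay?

343.87 Cr

Wage Tax: taxable = 1,665.00 Cr − 2×50.00 Cr = 1,565.00 Cr
  128.20 Cr + 26.8% × (1,565.00 Cr − 800.00 Cr) = 128.20 Cr + 26.8% × 765.00 Cr = 333.22 Cr
Health Levy: cap 66,290.00 Cr − YTD 65,225.00 Cr = 1,065.00 Cr subject; 1% × 1,065.00 Cr = 10.65 Cr
Total: 333.22 Cr + 10.65 Cr = 343.87 Cr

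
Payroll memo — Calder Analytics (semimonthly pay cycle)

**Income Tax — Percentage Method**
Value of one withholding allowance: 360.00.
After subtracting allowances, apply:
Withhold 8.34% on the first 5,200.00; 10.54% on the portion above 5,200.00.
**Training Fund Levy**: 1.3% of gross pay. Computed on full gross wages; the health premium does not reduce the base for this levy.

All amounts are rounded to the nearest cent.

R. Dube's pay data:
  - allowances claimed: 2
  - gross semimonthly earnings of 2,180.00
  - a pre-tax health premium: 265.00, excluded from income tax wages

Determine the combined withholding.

128.00

Income Tax: taxable = 2,180.00 − 265.00 − 2×360.00 = 1,195.00
  8.34% × 1,195.00 = 99.66
Training Fund Levy: 1.3% × 2,180.00 = 28.34
Total: 99.66 + 28.34 = 128.00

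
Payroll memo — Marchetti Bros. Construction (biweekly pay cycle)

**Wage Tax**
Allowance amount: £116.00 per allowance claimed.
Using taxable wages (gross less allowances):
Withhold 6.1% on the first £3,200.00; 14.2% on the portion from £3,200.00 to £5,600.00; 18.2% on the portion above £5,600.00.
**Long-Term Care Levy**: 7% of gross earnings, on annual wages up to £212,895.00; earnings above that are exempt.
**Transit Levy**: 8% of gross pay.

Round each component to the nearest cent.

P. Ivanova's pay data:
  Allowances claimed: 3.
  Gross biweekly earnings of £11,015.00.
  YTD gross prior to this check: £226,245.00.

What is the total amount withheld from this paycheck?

Wage Tax: taxable = £11,015.00 − 3×£116.00 = £10,667.00
  £536.00 + 18.2% × (£10,667.00 − £5,600.00) = £536.00 + 18.2% × £5,067.00 = £1,458.19
Long-Term Care Levy: YTD £226,245.00 ≥ cap £212,895.00 → £0.00
Transit Levy: 8% × £11,015.00 = £881.20
Total: £1,458.19 + £0.00 + £881.20 = £2,339.39

£2,339.39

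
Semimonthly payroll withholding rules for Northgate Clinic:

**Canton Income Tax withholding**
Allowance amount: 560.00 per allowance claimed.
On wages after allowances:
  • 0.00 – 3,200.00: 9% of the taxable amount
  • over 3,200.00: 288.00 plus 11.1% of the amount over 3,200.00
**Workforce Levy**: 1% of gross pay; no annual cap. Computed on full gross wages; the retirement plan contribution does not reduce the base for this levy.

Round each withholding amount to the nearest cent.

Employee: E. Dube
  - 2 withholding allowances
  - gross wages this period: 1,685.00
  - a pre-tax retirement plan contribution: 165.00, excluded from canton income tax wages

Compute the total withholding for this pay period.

Canton Income Tax: taxable = 1,685.00 − 165.00 − 2×560.00 = 400.00
  9% × 400.00 = 36.00
Workforce Levy: 1% × 1,685.00 = 16.85
Total: 36.00 + 16.85 = 52.85

52.85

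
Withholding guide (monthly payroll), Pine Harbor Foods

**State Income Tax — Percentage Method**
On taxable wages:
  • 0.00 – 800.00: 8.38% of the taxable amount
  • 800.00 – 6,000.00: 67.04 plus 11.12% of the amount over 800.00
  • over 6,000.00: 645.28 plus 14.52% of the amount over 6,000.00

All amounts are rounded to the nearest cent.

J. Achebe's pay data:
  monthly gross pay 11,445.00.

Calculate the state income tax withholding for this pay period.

1,435.89

State Income Tax: taxable = 11,445.00
  645.28 + 14.52% × (11,445.00 − 6,000.00) = 645.28 + 14.52% × 5,445.00 = 1,435.89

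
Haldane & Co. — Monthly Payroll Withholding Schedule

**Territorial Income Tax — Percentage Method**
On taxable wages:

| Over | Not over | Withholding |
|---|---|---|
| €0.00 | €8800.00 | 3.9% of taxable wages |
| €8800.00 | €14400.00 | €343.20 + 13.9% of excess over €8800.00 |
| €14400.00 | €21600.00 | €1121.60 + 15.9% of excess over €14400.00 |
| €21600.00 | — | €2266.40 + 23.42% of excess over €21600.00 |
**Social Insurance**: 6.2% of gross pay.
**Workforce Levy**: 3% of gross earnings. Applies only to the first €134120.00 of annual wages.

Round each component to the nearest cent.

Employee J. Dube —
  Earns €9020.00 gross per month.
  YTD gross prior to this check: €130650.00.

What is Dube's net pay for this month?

Territorial Income Tax: taxable = €9020.00
  €343.20 + 13.9% × (€9020.00 − €8800.00) = €343.20 + 13.9% × €220.00 = €373.78
Social Insurance: 6.2% × €9020.00 = €559.24
Workforce Levy: cap €134120.00 − YTD €130650.00 = €3470.00 subject; 3% × €3470.00 = €104.10
Total withheld: €373.78 + €559.24 + €104.10 = €1037.12
Net pay: €9020.00 − €1037.12 = €7982.88

€7982.88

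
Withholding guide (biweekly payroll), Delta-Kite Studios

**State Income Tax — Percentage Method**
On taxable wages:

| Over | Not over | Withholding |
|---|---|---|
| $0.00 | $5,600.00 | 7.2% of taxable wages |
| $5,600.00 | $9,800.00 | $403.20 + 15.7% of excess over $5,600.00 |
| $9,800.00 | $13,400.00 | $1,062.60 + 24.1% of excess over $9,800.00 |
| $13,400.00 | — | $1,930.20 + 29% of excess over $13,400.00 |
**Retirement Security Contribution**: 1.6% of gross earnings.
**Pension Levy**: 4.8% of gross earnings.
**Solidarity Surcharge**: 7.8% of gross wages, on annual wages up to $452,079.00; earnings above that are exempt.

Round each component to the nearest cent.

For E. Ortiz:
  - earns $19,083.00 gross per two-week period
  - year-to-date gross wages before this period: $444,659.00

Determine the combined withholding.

State Income Tax: taxable = $19,083.00
  $1,930.20 + 29% × ($19,083.00 − $13,400.00) = $1,930.20 + 29% × $5,683.00 = $3,578.27
Retirement Security Contribution: 1.6% × $19,083.00 = $305.33
Pension Levy: 4.8% × $19,083.00 = $915.98
Solidarity Surcharge: cap $452,079.00 − YTD $444,659.00 = $7,420.00 subject; 7.8% × $7,420.00 = $578.76
Total: $3,578.27 + $305.33 + $915.98 + $578.76 = $5,378.34

$5,378.34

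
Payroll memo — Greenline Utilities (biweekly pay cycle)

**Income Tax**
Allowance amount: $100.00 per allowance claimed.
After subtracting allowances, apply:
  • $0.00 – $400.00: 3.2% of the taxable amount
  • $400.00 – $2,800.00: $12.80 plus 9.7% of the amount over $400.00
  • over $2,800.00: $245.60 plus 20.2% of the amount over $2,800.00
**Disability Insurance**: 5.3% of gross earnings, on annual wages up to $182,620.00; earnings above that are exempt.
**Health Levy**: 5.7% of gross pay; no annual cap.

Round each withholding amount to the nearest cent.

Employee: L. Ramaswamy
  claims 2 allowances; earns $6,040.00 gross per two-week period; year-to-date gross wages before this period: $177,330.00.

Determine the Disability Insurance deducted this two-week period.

$280.37

Disability Insurance: cap $182,620.00 − YTD $177,330.00 = $5,290.00 subject; 5.3% × $5,290.00 = $280.37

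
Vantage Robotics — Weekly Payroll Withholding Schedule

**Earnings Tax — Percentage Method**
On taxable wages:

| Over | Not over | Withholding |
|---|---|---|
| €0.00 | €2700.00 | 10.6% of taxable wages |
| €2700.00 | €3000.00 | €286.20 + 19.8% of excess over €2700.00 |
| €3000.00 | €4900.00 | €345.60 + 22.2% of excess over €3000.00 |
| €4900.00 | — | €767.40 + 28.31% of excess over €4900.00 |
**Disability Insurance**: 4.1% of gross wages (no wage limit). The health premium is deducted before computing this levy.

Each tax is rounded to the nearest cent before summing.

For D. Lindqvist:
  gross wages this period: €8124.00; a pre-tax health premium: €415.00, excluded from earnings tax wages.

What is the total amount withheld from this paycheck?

Earnings Tax: taxable = €8124.00 − €415.00 = €7709.00
  €767.40 + 28.31% × (€7709.00 − €4900.00) = €767.40 + 28.31% × €2809.00 = €1562.63
Disability Insurance: 4.1% × €7709.00 = €316.07
Total: €1562.63 + €316.07 = €1878.70

€1878.70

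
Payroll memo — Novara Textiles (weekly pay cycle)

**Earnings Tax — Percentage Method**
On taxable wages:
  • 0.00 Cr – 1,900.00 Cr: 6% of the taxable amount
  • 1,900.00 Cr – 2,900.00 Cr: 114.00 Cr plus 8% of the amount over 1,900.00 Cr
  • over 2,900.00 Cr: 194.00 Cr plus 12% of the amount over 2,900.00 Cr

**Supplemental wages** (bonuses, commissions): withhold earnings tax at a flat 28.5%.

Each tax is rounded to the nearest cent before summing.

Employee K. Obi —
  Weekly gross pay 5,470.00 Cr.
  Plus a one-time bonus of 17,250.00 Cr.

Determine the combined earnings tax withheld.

5,418.65 Cr

Earnings Tax: taxable = 5,470.00 Cr
  194.00 Cr + 12% × (5,470.00 Cr − 2,900.00 Cr) = 194.00 Cr + 12% × 2,570.00 Cr = 502.40 Cr
Supplemental (28.5% flat on bonus): 28.5% × 17,250.00 Cr = 4,916.25 Cr
Total earnings tax: 502.40 Cr + 4,916.25 Cr = 5,418.65 Cr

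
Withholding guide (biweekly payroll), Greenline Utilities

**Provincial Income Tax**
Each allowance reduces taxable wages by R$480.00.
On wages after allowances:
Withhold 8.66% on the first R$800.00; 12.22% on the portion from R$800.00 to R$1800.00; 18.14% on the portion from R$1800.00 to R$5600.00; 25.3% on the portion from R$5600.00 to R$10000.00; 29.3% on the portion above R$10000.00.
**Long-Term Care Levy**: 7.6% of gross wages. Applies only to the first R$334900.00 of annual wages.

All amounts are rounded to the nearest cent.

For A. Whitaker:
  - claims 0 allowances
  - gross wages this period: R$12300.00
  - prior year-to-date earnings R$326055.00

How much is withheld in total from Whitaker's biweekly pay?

Provincial Income Tax: taxable = R$12300.00
  R$1994.00 + 29.3% × (R$12300.00 − R$10000.00) = R$1994.00 + 29.3% × R$2300.00 = R$2667.90
Long-Term Care Levy: cap R$334900.00 − YTD R$326055.00 = R$8845.00 subject; 7.6% × R$8845.00 = R$672.22
Total: R$2667.90 + R$672.22 = R$3340.12

R$3340.12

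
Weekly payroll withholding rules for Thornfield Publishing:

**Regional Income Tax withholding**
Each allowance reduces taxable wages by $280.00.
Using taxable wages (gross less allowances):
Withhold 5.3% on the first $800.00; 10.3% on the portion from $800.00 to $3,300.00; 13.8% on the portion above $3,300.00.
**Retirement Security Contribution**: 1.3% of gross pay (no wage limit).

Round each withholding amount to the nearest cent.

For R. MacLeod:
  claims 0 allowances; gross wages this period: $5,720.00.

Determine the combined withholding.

$708.22

Regional Income Tax: taxable = $5,720.00
  $299.90 + 13.8% × ($5,720.00 − $3,300.00) = $299.90 + 13.8% × $2,420.00 = $633.86
Retirement Security Contribution: 1.3% × $5,720.00 = $74.36
Total: $633.86 + $74.36 = $708.22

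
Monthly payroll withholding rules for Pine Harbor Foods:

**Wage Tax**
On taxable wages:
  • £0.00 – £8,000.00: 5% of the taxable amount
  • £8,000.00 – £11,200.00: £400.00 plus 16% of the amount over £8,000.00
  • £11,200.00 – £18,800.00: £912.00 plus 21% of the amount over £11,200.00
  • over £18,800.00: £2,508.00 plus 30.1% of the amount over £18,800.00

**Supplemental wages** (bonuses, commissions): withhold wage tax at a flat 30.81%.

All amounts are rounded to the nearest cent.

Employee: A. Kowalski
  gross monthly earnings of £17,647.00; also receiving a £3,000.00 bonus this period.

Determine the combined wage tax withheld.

£3,190.17

Wage Tax: taxable = £17,647.00
  £912.00 + 21% × (£17,647.00 − £11,200.00) = £912.00 + 21% × £6,447.00 = £2,265.87
Supplemental (30.81% flat on bonus): 30.81% × £3,000.00 = £924.30
Total wage tax: £2,265.87 + £924.30 = £3,190.17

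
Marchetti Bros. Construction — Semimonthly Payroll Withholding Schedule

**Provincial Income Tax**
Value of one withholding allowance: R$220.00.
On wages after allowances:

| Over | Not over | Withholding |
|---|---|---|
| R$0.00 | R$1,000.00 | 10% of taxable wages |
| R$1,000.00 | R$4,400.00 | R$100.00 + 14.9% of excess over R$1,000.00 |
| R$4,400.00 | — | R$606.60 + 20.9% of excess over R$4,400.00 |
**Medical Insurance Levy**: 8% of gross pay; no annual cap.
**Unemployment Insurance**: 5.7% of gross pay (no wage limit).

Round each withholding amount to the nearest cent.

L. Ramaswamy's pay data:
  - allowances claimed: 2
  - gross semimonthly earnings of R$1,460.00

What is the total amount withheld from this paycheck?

R$303.00

Provincial Income Tax: taxable = R$1,460.00 − 2×R$220.00 = R$1,020.00
  R$100.00 + 14.9% × (R$1,020.00 − R$1,000.00) = R$100.00 + 14.9% × R$20.00 = R$102.98
Medical Insurance Levy: 8% × R$1,460.00 = R$116.80
Unemployment Insurance: 5.7% × R$1,460.00 = R$83.22
Total: R$102.98 + R$116.80 + R$83.22 = R$303.00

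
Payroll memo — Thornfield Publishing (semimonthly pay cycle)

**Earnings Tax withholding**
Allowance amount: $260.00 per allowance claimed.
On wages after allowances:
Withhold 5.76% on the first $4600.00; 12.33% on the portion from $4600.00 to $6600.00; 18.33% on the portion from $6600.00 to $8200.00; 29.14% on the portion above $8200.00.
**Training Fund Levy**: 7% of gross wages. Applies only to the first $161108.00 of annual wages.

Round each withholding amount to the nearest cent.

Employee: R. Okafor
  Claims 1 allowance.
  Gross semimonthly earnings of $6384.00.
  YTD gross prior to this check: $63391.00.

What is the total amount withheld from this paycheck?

$899.75

Earnings Tax: taxable = $6384.00 − 1×$260.00 = $6124.00
  $264.96 + 12.33% × ($6124.00 − $4600.00) = $264.96 + 12.33% × $1524.00 = $452.87
Training Fund Levy: 7% × $6384.00 = $446.88
Total: $452.87 + $446.88 = $899.75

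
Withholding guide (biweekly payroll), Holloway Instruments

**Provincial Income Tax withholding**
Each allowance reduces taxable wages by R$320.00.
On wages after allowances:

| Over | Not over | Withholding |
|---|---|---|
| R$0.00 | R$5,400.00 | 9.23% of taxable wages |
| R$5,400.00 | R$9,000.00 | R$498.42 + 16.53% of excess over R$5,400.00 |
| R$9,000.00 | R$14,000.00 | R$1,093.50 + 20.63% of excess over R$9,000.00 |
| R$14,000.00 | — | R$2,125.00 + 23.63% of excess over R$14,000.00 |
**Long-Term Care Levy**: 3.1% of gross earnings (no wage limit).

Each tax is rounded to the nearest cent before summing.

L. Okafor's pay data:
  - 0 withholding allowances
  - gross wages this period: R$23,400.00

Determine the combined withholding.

R$5,071.62

Provincial Income Tax: taxable = R$23,400.00
  R$2,125.00 + 23.63% × (R$23,400.00 − R$14,000.00) = R$2,125.00 + 23.63% × R$9,400.00 = R$4,346.22
Long-Term Care Levy: 3.1% × R$23,400.00 = R$725.40
Total: R$4,346.22 + R$725.40 = R$5,071.62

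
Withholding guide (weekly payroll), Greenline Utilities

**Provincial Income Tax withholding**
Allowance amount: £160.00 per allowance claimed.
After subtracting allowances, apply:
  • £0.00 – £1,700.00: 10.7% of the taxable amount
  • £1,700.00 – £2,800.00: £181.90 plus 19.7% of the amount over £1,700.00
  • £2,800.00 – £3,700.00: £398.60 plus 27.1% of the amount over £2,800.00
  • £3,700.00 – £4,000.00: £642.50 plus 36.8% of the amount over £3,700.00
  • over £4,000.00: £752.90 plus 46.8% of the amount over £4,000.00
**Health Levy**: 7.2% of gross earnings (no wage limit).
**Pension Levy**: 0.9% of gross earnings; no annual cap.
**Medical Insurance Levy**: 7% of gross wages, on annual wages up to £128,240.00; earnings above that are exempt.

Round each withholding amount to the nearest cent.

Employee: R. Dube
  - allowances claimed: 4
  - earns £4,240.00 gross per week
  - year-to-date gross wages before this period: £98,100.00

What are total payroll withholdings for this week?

£1,255.64

Provincial Income Tax: taxable = £4,240.00 − 4×£160.00 = £3,600.00
  £398.60 + 27.1% × (£3,600.00 − £2,800.00) = £398.60 + 27.1% × £800.00 = £615.40
Health Levy: 7.2% × £4,240.00 = £305.28
Pension Levy: 0.9% × £4,240.00 = £38.16
Medical Insurance Levy: 7% × £4,240.00 = £296.80
Total: £615.40 + £305.28 + £38.16 + £296.80 = £1,255.64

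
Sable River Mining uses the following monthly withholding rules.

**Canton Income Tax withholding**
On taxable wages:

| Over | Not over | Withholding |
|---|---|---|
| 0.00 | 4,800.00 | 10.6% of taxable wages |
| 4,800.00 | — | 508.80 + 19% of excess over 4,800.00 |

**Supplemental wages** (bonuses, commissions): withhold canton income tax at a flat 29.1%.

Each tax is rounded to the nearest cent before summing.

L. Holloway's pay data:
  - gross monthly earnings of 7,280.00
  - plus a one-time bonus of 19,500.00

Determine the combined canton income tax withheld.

6,654.50

Canton Income Tax: taxable = 7,280.00
  508.80 + 19% × (7,280.00 − 4,800.00) = 508.80 + 19% × 2,480.00 = 980.00
Supplemental (29.1% flat on bonus): 29.1% × 19,500.00 = 5,674.50
Total canton income tax: 980.00 + 5,674.50 = 6,654.50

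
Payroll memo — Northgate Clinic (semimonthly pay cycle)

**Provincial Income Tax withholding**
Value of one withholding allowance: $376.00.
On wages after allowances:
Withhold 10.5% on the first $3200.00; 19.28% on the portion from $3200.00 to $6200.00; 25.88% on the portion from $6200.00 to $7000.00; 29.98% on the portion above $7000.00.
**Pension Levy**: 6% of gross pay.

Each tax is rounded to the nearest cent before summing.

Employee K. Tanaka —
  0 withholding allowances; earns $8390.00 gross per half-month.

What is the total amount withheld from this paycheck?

Provincial Income Tax: taxable = $8390.00
  $1121.44 + 29.98% × ($8390.00 − $7000.00) = $1121.44 + 29.98% × $1390.00 = $1538.16
Pension Levy: 6% × $8390.00 = $503.40
Total: $1538.16 + $503.40 = $2041.56

$2041.56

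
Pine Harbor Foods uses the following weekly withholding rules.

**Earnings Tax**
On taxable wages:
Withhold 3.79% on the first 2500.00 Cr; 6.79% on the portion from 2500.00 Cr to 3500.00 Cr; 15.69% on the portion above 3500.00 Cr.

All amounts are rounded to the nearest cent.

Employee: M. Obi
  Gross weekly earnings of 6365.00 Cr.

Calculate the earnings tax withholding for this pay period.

612.17 Cr

Earnings Tax: taxable = 6365.00 Cr
  162.65 Cr + 15.69% × (6365.00 Cr − 3500.00 Cr) = 162.65 Cr + 15.69% × 2865.00 Cr = 612.17 Cr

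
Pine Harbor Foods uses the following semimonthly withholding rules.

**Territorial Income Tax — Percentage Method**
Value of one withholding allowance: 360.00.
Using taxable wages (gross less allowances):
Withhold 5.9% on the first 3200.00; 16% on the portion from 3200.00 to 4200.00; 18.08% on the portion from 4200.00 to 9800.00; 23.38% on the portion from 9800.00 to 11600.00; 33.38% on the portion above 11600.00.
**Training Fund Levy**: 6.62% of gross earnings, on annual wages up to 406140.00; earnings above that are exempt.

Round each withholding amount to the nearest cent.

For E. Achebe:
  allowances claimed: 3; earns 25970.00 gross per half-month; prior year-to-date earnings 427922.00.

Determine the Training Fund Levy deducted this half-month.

0.00

Training Fund Levy: YTD 427922.00 ≥ cap 406140.00 → 0.00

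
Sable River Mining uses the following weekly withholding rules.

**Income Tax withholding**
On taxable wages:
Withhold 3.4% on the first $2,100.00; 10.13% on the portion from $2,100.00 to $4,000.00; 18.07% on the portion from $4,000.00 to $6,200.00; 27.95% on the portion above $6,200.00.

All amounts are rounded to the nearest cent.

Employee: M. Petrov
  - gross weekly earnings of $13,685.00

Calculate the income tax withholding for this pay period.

Income Tax: taxable = $13,685.00
  $661.41 + 27.95% × ($13,685.00 − $6,200.00) = $661.41 + 27.95% × $7,485.00 = $2,753.47

$2,753.47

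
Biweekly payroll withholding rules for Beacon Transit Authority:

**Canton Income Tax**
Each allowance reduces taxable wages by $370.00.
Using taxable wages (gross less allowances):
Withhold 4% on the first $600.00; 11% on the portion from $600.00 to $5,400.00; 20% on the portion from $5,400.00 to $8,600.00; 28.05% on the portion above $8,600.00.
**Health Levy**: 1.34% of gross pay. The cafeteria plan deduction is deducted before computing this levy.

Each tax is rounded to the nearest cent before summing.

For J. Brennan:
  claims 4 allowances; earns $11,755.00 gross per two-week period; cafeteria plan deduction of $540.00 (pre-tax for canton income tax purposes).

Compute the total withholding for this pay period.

$1,660.65

Canton Income Tax: taxable = $11,755.00 − $540.00 − 4×$370.00 = $9,735.00
  $1,192.00 + 28.05% × ($9,735.00 − $8,600.00) = $1,192.00 + 28.05% × $1,135.00 = $1,510.37
Health Levy: 1.34% × $11,215.00 = $150.28
Total: $1,510.37 + $150.28 = $1,660.65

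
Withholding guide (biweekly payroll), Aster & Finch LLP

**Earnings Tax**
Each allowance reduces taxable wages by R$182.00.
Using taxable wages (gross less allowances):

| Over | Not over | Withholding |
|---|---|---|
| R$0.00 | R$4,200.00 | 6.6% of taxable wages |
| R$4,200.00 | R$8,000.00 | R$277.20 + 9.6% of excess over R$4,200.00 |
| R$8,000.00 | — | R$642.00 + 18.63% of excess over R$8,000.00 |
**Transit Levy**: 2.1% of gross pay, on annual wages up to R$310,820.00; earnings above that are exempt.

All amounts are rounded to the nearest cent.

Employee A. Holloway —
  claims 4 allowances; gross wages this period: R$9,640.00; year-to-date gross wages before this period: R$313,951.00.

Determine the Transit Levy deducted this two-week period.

R$0.00

Transit Levy: YTD R$313,951.00 ≥ cap R$310,820.00 → R$0.00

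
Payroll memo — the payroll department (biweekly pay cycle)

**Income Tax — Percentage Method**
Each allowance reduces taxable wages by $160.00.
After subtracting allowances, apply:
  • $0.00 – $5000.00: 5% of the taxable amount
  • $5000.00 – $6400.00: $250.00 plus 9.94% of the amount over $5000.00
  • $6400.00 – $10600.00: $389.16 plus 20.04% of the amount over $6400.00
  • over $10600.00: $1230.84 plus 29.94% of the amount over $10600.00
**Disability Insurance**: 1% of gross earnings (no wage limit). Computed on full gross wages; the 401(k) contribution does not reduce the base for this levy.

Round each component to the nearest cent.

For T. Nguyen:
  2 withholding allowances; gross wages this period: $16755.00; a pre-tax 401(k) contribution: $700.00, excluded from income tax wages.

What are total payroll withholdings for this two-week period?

$2935.81

Income Tax: taxable = $16755.00 − $700.00 − 2×$160.00 = $15735.00
  $1230.84 + 29.94% × ($15735.00 − $10600.00) = $1230.84 + 29.94% × $5135.00 = $2768.26
Disability Insurance: 1% × $16755.00 = $167.55
Total: $2768.26 + $167.55 = $2935.81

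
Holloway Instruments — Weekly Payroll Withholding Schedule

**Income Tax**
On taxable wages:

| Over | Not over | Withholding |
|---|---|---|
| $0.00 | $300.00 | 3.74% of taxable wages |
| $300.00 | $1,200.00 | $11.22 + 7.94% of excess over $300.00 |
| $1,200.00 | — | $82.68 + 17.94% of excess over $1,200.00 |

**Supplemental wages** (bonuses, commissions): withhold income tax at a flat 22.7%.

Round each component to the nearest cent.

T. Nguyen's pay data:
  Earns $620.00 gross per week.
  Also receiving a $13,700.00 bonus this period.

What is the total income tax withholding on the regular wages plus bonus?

$3,146.53

Income Tax: taxable = $620.00
  $11.22 + 7.94% × ($620.00 − $300.00) = $11.22 + 7.94% × $320.00 = $36.63
Supplemental (22.7% flat on bonus): 22.7% × $13,700.00 = $3,109.90
Total income tax: $36.63 + $3,109.90 = $3,146.53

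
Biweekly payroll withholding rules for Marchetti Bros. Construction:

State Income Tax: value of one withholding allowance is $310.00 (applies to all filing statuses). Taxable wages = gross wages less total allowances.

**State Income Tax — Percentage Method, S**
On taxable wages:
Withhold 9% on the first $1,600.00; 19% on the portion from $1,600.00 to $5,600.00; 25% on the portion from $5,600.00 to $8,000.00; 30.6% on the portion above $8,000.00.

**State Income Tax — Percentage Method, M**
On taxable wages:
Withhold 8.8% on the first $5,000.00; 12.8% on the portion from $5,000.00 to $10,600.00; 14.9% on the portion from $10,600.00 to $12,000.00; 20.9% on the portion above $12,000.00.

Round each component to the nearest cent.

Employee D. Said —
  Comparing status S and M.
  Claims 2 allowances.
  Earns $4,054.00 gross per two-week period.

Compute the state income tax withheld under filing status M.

$302.19

State Income Tax (M): taxable = $4,054.00 − 2×$310.00 = $3,434.00
  8.8% × $3,434.00 = $302.19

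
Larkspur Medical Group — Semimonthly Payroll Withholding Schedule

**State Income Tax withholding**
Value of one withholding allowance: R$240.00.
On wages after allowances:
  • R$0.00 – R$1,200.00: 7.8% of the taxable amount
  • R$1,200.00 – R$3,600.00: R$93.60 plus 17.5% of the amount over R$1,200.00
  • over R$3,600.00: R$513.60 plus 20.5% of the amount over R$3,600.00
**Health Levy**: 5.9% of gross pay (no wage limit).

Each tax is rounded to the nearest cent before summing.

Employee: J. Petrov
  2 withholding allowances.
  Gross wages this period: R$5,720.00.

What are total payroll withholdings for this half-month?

R$1,187.28

State Income Tax: taxable = R$5,720.00 − 2×R$240.00 = R$5,240.00
  R$513.60 + 20.5% × (R$5,240.00 − R$3,600.00) = R$513.60 + 20.5% × R$1,640.00 = R$849.80
Health Levy: 5.9% × R$5,720.00 = R$337.48
Total: R$849.80 + R$337.48 = R$1,187.28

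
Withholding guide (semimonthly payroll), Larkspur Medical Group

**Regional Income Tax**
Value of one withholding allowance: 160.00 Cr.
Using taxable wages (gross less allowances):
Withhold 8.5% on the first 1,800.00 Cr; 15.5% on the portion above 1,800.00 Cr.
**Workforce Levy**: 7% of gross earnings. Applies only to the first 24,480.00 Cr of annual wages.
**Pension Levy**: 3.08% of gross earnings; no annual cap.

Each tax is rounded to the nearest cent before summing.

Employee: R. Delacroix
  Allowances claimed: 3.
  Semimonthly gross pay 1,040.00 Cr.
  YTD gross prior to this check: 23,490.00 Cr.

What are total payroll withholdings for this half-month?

Regional Income Tax: taxable = 1,040.00 Cr − 3×160.00 Cr = 560.00 Cr
  8.5% × 560.00 Cr = 47.60 Cr
Workforce Levy: cap 24,480.00 Cr − YTD 23,490.00 Cr = 990.00 Cr subject; 7% × 990.00 Cr = 69.30 Cr
Pension Levy: 3.08% × 1,040.00 Cr = 32.03 Cr
Total: 47.60 Cr + 69.30 Cr + 32.03 Cr = 148.93 Cr

148.93 Cr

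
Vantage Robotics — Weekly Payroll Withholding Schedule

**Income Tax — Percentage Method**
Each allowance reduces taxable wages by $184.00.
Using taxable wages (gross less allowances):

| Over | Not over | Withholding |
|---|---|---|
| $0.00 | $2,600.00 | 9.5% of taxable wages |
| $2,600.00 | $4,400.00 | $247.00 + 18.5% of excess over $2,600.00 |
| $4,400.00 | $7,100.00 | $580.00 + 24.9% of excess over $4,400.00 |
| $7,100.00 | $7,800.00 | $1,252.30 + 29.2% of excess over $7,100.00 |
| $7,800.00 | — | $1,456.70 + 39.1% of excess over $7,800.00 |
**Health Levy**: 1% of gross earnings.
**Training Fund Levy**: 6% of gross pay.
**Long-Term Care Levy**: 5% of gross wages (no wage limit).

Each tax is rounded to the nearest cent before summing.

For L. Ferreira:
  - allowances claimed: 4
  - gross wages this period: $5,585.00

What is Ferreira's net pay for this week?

Income Tax: taxable = $5,585.00 − 4×$184.00 = $4,849.00
  $580.00 + 24.9% × ($4,849.00 − $4,400.00) = $580.00 + 24.9% × $449.00 = $691.80
Health Levy: 1% × $5,585.00 = $55.85
Training Fund Levy: 6% × $5,585.00 = $335.10
Long-Term Care Levy: 5% × $5,585.00 = $279.25
Total withheld: $691.80 + $55.85 + $335.10 + $279.25 = $1,362.00
Net pay: $5,585.00 − $1,362.00 = $4,223.00

$4,223.00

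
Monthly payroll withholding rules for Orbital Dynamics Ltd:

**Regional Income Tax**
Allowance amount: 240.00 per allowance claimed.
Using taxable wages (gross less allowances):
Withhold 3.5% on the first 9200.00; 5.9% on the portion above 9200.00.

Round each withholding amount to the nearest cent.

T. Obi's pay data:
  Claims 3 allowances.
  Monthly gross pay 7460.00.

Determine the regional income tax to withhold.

235.90

Regional Income Tax: taxable = 7460.00 − 3×240.00 = 6740.00
  3.5% × 6740.00 = 235.90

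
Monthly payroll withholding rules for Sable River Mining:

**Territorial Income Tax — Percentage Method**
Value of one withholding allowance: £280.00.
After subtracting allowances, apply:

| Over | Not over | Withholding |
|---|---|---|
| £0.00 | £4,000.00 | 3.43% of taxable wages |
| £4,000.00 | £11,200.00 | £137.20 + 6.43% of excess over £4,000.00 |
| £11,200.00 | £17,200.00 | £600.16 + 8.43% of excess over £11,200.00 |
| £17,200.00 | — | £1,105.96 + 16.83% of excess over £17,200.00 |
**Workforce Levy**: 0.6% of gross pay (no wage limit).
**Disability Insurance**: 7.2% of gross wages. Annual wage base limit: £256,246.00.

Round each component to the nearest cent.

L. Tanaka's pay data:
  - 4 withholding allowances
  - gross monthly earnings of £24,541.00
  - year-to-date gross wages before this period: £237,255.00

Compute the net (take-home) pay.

£20,873.45

Territorial Income Tax: taxable = £24,541.00 − 4×£280.00 = £23,421.00
  £1,105.96 + 16.83% × (£23,421.00 − £17,200.00) = £1,105.96 + 16.83% × £6,221.00 = £2,152.95
Workforce Levy: 0.6% × £24,541.00 = £147.25
Disability Insurance: cap £256,246.00 − YTD £237,255.00 = £18,991.00 subject; 7.2% × £18,991.00 = £1,367.35
Total withheld: £2,152.95 + £147.25 + £1,367.35 = £3,667.55
Net pay: £24,541.00 − £3,667.55 = £20,873.45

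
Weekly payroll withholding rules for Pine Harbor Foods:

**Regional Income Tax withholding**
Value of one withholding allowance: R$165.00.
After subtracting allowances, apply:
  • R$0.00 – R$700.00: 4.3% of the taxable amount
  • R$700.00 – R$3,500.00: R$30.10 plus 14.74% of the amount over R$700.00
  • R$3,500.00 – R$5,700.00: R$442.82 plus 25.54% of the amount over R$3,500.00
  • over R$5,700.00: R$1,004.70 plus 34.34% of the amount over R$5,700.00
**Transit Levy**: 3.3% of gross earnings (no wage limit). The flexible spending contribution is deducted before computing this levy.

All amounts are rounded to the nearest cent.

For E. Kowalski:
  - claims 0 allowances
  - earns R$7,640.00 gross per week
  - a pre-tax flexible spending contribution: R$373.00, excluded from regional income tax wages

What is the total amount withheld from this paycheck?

R$1,782.62

Regional Income Tax: taxable = R$7,640.00 − R$373.00 = R$7,267.00
  R$1,004.70 + 34.34% × (R$7,267.00 − R$5,700.00) = R$1,004.70 + 34.34% × R$1,567.00 = R$1,542.81
Transit Levy: 3.3% × R$7,267.00 = R$239.81
Total: R$1,542.81 + R$239.81 = R$1,782.62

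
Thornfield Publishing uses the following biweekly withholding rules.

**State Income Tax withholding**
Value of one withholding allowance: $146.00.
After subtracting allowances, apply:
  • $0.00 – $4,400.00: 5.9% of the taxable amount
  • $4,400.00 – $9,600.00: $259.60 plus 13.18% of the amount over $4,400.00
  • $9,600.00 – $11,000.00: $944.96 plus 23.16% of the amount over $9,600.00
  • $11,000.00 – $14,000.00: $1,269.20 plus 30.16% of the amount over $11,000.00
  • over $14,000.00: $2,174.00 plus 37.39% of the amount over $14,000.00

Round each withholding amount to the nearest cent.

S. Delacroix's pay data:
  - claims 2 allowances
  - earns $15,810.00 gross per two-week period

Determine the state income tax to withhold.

State Income Tax: taxable = $15,810.00 − 2×$146.00 = $15,518.00
  $2,174.00 + 37.39% × ($15,518.00 − $14,000.00) = $2,174.00 + 37.39% × $1,518.00 = $2,741.58

$2,741.58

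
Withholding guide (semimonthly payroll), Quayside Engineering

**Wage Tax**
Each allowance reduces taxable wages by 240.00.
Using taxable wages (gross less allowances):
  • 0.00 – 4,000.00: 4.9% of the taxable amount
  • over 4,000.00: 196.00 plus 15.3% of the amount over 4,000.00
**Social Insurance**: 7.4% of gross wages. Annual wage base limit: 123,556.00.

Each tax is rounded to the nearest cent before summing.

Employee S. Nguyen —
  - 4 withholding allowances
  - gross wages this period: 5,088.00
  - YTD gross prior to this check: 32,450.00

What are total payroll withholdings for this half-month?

Wage Tax: taxable = 5,088.00 − 4×240.00 = 4,128.00
  196.00 + 15.3% × (4,128.00 − 4,000.00) = 196.00 + 15.3% × 128.00 = 215.58
Social Insurance: 7.4% × 5,088.00 = 376.51
Total: 215.58 + 376.51 = 592.09

592.09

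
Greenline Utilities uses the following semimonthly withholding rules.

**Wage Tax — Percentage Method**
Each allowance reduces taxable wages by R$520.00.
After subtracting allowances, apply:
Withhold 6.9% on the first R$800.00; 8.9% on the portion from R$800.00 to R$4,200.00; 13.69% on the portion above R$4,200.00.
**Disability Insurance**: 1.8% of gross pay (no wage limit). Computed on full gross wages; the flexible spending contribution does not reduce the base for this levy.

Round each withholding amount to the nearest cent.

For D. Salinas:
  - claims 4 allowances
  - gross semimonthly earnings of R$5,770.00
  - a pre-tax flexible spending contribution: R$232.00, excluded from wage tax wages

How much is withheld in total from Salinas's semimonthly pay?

Wage Tax: taxable = R$5,770.00 − R$232.00 − 4×R$520.00 = R$3,458.00
  R$55.20 + 8.9% × (R$3,458.00 − R$800.00) = R$55.20 + 8.9% × R$2,658.00 = R$291.76
Disability Insurance: 1.8% × R$5,770.00 = R$103.86
Total: R$291.76 + R$103.86 = R$395.62

R$395.62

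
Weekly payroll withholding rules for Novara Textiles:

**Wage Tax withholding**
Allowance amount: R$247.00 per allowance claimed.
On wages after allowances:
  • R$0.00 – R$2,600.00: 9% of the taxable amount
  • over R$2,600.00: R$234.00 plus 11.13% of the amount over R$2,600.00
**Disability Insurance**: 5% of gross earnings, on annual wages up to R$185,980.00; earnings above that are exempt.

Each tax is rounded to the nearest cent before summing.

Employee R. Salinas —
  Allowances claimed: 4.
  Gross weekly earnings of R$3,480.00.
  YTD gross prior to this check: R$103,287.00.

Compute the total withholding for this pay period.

Wage Tax: taxable = R$3,480.00 − 4×R$247.00 = R$2,492.00
  9% × R$2,492.00 = R$224.28
Disability Insurance: 5% × R$3,480.00 = R$174.00
Total: R$224.28 + R$174.00 = R$398.28

R$398.28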